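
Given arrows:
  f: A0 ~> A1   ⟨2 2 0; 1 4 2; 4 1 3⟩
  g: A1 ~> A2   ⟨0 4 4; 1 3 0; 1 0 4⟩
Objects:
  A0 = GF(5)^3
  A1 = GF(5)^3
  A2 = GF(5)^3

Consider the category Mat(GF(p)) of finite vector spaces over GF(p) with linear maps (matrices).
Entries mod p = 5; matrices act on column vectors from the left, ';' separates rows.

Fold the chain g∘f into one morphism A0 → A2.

Answer: ⟨0 0 0; 0 4 1; 3 1 2⟩

Trace:
  e0=⟨1,0,0⟩ f~>⟨2,1,4⟩ g~>⟨0,0,3⟩
  e1=⟨0,1,0⟩ f~>⟨2,4,1⟩ g~>⟨0,4,1⟩
  e2=⟨0,0,1⟩ f~>⟨0,2,3⟩ g~>⟨0,1,2⟩
result: ⟨0 0 0; 0 4 1; 3 1 2⟩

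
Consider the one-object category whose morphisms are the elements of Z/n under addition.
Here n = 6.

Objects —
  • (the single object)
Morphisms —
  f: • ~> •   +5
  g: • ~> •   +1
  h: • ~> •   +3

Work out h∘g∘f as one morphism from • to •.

Answer: +3

Derivation:
  0 +5≡5 +1≡0 +3≡3  (mod 6)
result: +3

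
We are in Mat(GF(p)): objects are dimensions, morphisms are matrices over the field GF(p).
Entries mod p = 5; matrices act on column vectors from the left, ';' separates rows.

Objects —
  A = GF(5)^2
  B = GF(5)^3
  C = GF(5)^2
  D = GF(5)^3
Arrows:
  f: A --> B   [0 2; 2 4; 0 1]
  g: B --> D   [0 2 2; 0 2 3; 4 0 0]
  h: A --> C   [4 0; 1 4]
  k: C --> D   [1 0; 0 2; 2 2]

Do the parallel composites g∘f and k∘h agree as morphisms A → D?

Along f;g (path 1):
  e0=⟨1,0⟩ f-->⟨0,2,0⟩ g-->⟨4,4,0⟩
  e1=⟨0,1⟩ f-->⟨2,4,1⟩ g-->⟨0,1,3⟩
  ⟦path⟧₁ = [4 0; 4 1; 0 3]
Along h;k (path 2):
  e0=⟨1,0⟩ h-->⟨4,1⟩ k-->⟨4,2,0⟩
  e1=⟨0,1⟩ h-->⟨0,4⟩ k-->⟨0,3,3⟩
  ⟦path⟧₂ = [4 0; 2 3; 0 3]
Equal? distinct morphisms ✗

Answer: DOES NOT COMMUTE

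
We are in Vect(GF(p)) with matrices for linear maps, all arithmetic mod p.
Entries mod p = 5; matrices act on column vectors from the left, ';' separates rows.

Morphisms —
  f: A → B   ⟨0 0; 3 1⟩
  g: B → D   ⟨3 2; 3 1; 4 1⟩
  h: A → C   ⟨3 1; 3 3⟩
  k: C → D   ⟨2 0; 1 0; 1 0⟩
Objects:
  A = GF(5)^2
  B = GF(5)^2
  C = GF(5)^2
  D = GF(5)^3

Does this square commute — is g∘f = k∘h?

Answer: COMMUTES

Work:
1) trace f;g:
  e0=(1,0) f→(0,3) g→(1,3,3)
  e1=(0,1) f→(0,1) g→(2,1,1)
  result₁ = ⟨1 2; 3 1; 3 1⟩
2) trace h;k:
  e0=(1,0) h→(3,3) k→(1,3,3)
  e1=(0,1) h→(1,3) k→(2,1,1)
  result₂ = ⟨1 2; 3 1; 3 1⟩
Equal? equal; square commutes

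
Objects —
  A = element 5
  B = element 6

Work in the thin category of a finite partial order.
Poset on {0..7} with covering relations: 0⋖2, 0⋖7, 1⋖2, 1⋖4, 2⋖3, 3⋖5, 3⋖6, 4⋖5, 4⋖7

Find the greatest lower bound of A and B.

Common predecessors of 5,6: {0,1,2,3}
  0 ⊑ 3
  1 ⊑ 3
  2 ⊑ 3
  3 ⊑ 3
glb = 3

Answer: A∧B = 3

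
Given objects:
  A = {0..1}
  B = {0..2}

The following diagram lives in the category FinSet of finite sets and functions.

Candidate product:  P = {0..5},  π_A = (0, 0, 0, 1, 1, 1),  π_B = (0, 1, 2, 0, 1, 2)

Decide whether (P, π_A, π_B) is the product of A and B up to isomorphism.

Answer: VALID PRODUCT

Work:
|A|·|B| = 2·3 = 6;  |P| = 6
Check the pairing map k ↦ (π_A(k), π_B(k)):
  0 : (0,0)
  1 : (0,1)
  2 : (0,2)
  3 : (1,0)
  4 : (1,1)
  5 : (1,2)
distinct pairs in image: 6 / 6 needed
  → bijection onto A×B; projections well-typed.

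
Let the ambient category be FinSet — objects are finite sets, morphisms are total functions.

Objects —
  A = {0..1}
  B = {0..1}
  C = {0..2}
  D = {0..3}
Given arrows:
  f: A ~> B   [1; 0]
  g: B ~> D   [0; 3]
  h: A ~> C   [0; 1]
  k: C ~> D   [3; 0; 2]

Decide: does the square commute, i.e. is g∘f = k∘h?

Answer: COMMUTES

Derivation:
1) trace f;g:
  0 f~>1 g~>3
  1 f~>0 g~>0
  composite₁ = [3; 0]
2) trace h;k:
  0 h~>0 k~>3
  1 h~>1 k~>0
  composite₂ = [3; 0]
Equal? same morphism ✓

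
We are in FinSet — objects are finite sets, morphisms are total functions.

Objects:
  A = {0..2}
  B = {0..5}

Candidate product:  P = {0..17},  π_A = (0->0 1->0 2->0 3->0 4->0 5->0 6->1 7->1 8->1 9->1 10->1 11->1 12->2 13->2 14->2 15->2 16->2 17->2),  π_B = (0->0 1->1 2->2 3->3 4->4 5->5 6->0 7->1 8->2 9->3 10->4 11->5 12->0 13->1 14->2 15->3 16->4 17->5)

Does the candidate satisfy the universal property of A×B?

Answer: VALID PRODUCT

Derivation:
|A|·|B| = 3·6 = 18;  |P| = 18
Check the pairing map k ↦ (π_A(k), π_B(k)):
  0 -> (0,0)
  1 -> (0,1)
  2 -> (0,2)
  3 -> (0,3)
  4 -> (0,4)
  5 -> (0,5)
  6 -> (1,0)
  7 -> (1,1)
  8 -> (1,2)
  9 -> (1,3)
  10 -> (1,4)
  11 -> (1,5)
  12 -> (2,0)
  13 -> (2,1)
  14 -> (2,2)
  15 -> (2,3)
  16 -> (2,4)
  17 -> (2,5)
distinct pairs in image: 18 / 18 needed
  → bijection onto A×B; projections well-typed.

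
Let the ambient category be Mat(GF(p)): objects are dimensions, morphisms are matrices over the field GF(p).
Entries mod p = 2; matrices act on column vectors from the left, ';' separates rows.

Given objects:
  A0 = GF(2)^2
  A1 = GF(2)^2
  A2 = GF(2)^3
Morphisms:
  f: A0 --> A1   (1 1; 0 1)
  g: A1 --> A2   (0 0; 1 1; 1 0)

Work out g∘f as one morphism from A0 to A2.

  e0=⟨1,0⟩ f-->⟨1,0⟩ g-->⟨0,1,1⟩
  e1=⟨0,1⟩ f-->⟨1,1⟩ g-->⟨0,0,1⟩
result: (0 0; 1 0; 1 1)

Answer: (0 0; 1 0; 1 1)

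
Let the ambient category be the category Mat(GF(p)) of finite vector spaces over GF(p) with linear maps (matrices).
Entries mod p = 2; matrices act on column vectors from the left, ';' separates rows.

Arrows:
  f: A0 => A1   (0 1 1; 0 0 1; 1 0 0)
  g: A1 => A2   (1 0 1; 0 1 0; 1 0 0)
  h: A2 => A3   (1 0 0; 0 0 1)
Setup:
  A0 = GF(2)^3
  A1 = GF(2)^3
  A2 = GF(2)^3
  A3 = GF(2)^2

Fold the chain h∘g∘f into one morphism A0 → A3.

  e0=(1,0,0) f=>(0,0,1) g=>(1,0,0) h=>(1,0)
  e1=(0,1,0) f=>(1,0,0) g=>(1,0,1) h=>(1,1)
  e2=(0,0,1) f=>(1,1,0) g=>(1,1,1) h=>(1,1)
composite: (1 1 1; 0 1 1)

Answer: (1 1 1; 0 1 1)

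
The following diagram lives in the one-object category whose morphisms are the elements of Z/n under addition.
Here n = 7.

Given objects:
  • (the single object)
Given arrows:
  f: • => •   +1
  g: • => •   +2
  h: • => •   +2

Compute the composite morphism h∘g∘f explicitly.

Answer: +5

Trace:
  0 +1≡1 +2≡3 +2≡5  (mod 7)
⟦path⟧: +5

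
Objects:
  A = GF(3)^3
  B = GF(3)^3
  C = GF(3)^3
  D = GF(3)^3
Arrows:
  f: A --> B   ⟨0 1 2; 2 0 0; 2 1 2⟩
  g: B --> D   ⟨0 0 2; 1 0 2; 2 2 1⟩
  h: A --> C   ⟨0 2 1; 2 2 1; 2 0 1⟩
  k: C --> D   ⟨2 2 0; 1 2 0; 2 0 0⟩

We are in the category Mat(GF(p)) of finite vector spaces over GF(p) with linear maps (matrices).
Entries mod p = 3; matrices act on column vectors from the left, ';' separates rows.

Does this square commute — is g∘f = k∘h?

1) trace f;g:
  e0=[1,0,0] f-->[0,2,2] g-->[1,1,0]
  e1=[0,1,0] f-->[1,0,1] g-->[2,0,0]
  e2=[0,0,1] f-->[2,0,2] g-->[1,0,0]
  ⟦path⟧₁ = ⟨1 2 1; 1 0 0; 0 0 0⟩
2) trace h;k:
  e0=[1,0,0] h-->[0,2,2] k-->[1,1,0]
  e1=[0,1,0] h-->[2,2,0] k-->[2,0,1]
  e2=[0,0,1] h-->[1,1,1] k-->[1,0,2]
  ⟦path⟧₂ = ⟨1 2 1; 1 0 0; 0 1 2⟩
Equal? NO — does not commute

Answer: DOES NOT COMMUTE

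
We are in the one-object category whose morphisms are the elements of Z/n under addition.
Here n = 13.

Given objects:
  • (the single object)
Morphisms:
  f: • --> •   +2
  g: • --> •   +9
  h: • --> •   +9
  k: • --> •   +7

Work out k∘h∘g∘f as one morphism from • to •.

Answer: +1

Trace:
  0 +2≡2 +9≡11 +9≡7 +7≡1  (mod 13)
⟦path⟧: +1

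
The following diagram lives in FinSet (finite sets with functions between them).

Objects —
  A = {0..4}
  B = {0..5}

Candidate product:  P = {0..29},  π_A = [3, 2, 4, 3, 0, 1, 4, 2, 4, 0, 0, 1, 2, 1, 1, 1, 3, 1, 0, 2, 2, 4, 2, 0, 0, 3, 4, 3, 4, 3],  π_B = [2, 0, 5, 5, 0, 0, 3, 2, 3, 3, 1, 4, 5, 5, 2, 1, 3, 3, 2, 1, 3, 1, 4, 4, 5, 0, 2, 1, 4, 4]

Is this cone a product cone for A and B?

Answer: NOT A VALID PRODUCT — duplicate pair at indices 8,6

Derivation:
|A|·|B| = 5·6 = 30;  |P| = 30
Check the pairing map k ↦ (π_A(k), π_B(k)):
  0 : (3,2)
  1 : (2,0)
  2 : (4,5)
  3 : (3,5)
  4 : (0,0)
  5 : (1,0)
  6 : (4,3)
  7 : (2,2)
  8 : (4,3)  ✗ repeats pair of k=6
  9 : (0,3)
  10 : (0,1)
  11 : (1,4)
  12 : (2,5)
  13 : (1,5)
  14 : (1,2)
  15 : (1,1)
  16 : (3,3)
  17 : (1,3)
  18 : (0,2)
  19 : (2,1)
  20 : (2,3)
  21 : (4,1)
  22 : (2,4)
  23 : (0,4)
  24 : (0,5)
  25 : (3,0)
  26 : (4,2)
  27 : (3,1)
  28 : (4,4)
  29 : (3,4)
distinct pairs in image: 29 / 30 needed
  → (4,3) hit at k=6 and k=8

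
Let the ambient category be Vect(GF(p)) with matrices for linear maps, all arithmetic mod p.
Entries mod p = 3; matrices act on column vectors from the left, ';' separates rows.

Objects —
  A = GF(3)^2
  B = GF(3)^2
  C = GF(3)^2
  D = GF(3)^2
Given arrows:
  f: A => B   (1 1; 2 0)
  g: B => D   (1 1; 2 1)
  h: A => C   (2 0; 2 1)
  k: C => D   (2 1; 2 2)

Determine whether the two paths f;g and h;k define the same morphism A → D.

1) trace f;g:
  e0=⟨1,0⟩ f=>⟨1,2⟩ g=>⟨0,1⟩
  e1=⟨0,1⟩ f=>⟨1,0⟩ g=>⟨1,2⟩
  ⟦path⟧₁ = (0 1; 1 2)
2) trace h;k:
  e0=⟨1,0⟩ h=>⟨2,2⟩ k=>⟨0,2⟩
  e1=⟨0,1⟩ h=>⟨0,1⟩ k=>⟨1,2⟩
  ⟦path⟧₂ = (0 1; 2 2)
Equal? differ; not commutative

Answer: DOES NOT COMMUTE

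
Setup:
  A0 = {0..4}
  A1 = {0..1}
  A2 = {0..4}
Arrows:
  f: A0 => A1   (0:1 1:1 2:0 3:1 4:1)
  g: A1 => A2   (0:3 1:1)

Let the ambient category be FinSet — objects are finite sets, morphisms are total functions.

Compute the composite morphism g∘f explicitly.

  0 f=>1 g=>1
  1 f=>1 g=>1
  2 f=>0 g=>3
  3 f=>1 g=>1
  4 f=>1 g=>1
⟦path⟧: (0:1 1:1 2:3 3:1 4:1)

Answer: (0:1 1:1 2:3 3:1 4:1)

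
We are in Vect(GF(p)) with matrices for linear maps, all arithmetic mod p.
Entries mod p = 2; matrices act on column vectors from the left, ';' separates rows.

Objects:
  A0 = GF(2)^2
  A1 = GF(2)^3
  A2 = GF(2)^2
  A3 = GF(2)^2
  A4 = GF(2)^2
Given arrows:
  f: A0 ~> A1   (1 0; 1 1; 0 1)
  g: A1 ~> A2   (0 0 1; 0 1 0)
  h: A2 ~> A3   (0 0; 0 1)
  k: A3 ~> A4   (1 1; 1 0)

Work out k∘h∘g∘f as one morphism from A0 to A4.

  e0=[1,0] f~>[1,1,0] g~>[0,1] h~>[0,1] k~>[1,0]
  e1=[0,1] f~>[0,1,1] g~>[1,1] h~>[0,1] k~>[1,0]
result: (1 1; 0 0)

Answer: (1 1; 0 0)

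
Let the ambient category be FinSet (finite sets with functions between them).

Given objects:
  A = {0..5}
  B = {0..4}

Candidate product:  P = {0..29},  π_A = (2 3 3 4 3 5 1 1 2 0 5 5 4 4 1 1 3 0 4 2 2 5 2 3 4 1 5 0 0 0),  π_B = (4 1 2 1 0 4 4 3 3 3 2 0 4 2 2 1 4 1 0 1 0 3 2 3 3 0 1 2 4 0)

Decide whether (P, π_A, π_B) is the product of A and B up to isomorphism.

|A|·|B| = 6·5 = 30;  |P| = 30
Check the pairing map k ↦ (π_A(k), π_B(k)):
  0 -> (2,4)
  1 -> (3,1)
  2 -> (3,2)
  3 -> (4,1)
  4 -> (3,0)
  5 -> (5,4)
  6 -> (1,4)
  7 -> (1,3)
  8 -> (2,3)
  9 -> (0,3)
  10 -> (5,2)
  11 -> (5,0)
  12 -> (4,4)
  13 -> (4,2)
  14 -> (1,2)
  15 -> (1,1)
  16 -> (3,4)
  17 -> (0,1)
  18 -> (4,0)
  19 -> (2,1)
  20 -> (2,0)
  21 -> (5,3)
  22 -> (2,2)
  23 -> (3,3)
  24 -> (4,3)
  25 -> (1,0)
  26 -> (5,1)
  27 -> (0,2)
  28 -> (0,4)
  29 -> (0,0)
distinct pairs in image: 30 / 30 needed
  → bijection onto A×B; projections well-typed.

Answer: VALID PRODUCT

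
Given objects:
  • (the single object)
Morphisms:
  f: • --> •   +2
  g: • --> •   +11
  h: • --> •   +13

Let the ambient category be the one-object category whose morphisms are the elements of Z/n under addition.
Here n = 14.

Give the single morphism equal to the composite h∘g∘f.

  0 +2≡2 +11≡13 +13≡12  (mod 14)
result: +12

Answer: +12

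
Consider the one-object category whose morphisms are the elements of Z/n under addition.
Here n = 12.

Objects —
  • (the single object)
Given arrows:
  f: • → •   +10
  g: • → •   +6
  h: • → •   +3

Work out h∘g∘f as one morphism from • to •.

Answer: +7

Work:
  0 +10≡10 +6≡4 +3≡7  (mod 12)
composite: +7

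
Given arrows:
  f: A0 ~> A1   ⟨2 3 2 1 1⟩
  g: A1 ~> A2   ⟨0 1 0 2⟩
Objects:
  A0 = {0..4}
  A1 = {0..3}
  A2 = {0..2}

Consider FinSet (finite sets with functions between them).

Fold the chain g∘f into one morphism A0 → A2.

  0 f~>2 g~>0
  1 f~>3 g~>2
  2 f~>2 g~>0
  3 f~>1 g~>1
  4 f~>1 g~>1
composite: ⟨0 2 0 1 1⟩

Answer: ⟨0 2 0 1 1⟩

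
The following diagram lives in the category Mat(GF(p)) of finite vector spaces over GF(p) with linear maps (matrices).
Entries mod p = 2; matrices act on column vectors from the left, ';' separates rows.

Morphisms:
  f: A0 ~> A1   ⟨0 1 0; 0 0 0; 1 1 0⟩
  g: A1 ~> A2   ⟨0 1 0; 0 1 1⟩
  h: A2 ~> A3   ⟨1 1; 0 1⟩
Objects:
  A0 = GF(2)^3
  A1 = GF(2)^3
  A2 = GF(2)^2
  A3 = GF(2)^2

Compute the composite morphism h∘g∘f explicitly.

  e0=⟨1,0,0⟩ f~>⟨0,0,1⟩ g~>⟨0,1⟩ h~>⟨1,1⟩
  e1=⟨0,1,0⟩ f~>⟨1,0,1⟩ g~>⟨0,1⟩ h~>⟨1,1⟩
  e2=⟨0,0,1⟩ f~>⟨0,0,0⟩ g~>⟨0,0⟩ h~>⟨0,0⟩
result: ⟨1 1 0; 1 1 0⟩

Answer: ⟨1 1 0; 1 1 0⟩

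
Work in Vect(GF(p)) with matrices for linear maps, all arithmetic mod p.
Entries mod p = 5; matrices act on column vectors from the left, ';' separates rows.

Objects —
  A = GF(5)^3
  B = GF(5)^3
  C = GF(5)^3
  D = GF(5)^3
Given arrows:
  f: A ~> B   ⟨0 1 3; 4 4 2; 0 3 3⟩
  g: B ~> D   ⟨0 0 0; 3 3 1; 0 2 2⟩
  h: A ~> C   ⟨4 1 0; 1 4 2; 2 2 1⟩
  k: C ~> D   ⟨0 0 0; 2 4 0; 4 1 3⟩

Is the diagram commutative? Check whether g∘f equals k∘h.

Answer: COMMUTES

Work:
Path 1 = f;g:
  e0=⟨1,0,0⟩ f~>⟨0,4,0⟩ g~>⟨0,2,3⟩
  e1=⟨0,1,0⟩ f~>⟨1,4,3⟩ g~>⟨0,3,4⟩
  e2=⟨0,0,1⟩ f~>⟨3,2,3⟩ g~>⟨0,3,0⟩
  ⟦path⟧₁ = ⟨0 0 0; 2 3 3; 3 4 0⟩
Path 2 = h;k:
  e0=⟨1,0,0⟩ h~>⟨4,1,2⟩ k~>⟨0,2,3⟩
  e1=⟨0,1,0⟩ h~>⟨1,4,2⟩ k~>⟨0,3,4⟩
  e2=⟨0,0,1⟩ h~>⟨0,2,1⟩ k~>⟨0,3,0⟩
  ⟦path⟧₂ = ⟨0 0 0; 2 3 3; 3 4 0⟩
Equal? YES — commutes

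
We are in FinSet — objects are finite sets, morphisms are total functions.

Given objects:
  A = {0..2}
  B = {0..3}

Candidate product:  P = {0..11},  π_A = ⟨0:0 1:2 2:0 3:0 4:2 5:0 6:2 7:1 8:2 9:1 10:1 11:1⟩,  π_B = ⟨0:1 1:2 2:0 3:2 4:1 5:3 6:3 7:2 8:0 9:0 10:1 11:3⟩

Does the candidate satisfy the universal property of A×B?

|A|·|B| = 3·4 = 12;  |P| = 12
Check the pairing map k ↦ (π_A(k), π_B(k)):
  0 : (0,1)
  1 : (2,2)
  2 : (0,0)
  3 : (0,2)
  4 : (2,1)
  5 : (0,3)
  6 : (2,3)
  7 : (1,2)
  8 : (2,0)
  9 : (1,0)
  10 : (1,1)
  11 : (1,3)
distinct pairs in image: 12 / 12 needed
  → bijection onto A×B; projections well-typed.

Answer: VALID PRODUCT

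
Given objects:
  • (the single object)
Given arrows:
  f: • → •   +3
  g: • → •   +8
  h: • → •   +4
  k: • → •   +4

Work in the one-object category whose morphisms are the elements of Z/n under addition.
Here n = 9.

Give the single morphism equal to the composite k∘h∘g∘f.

  0 +3≡3 +8≡2 +4≡6 +4≡1  (mod 9)
⟦path⟧: +1

Answer: +1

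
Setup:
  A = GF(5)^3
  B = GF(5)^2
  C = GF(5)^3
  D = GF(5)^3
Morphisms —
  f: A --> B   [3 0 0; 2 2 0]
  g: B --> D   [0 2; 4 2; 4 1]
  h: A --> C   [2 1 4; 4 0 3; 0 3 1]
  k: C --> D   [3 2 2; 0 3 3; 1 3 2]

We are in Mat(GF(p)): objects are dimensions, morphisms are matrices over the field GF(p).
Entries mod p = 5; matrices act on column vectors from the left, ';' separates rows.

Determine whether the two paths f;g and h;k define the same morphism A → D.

Answer: DOES NOT COMMUTE

Derivation:
Along f;g (path 1):
  e0=⟨1,0,0⟩ f-->⟨3,2⟩ g-->⟨4,1,4⟩
  e1=⟨0,1,0⟩ f-->⟨0,2⟩ g-->⟨4,4,2⟩
  e2=⟨0,0,1⟩ f-->⟨0,0⟩ g-->⟨0,0,0⟩
  result₁ = [4 4 0; 1 4 0; 4 2 0]
Along h;k (path 2):
  e0=⟨1,0,0⟩ h-->⟨2,4,0⟩ k-->⟨4,2,4⟩
  e1=⟨0,1,0⟩ h-->⟨1,0,3⟩ k-->⟨4,4,2⟩
  e2=⟨0,0,1⟩ h-->⟨4,3,1⟩ k-->⟨0,2,0⟩
  result₂ = [4 4 0; 2 4 2; 4 2 0]
Equal? differ; not commutative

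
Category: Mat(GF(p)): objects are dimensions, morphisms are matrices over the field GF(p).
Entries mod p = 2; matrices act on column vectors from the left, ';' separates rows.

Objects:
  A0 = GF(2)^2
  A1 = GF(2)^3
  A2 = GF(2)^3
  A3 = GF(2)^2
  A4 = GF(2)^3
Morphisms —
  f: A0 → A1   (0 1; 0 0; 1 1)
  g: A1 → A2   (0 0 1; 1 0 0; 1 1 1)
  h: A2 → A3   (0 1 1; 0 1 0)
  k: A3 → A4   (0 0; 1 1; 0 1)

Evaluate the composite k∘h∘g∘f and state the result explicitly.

  e0=[1,0] f→[0,0,1] g→[1,0,1] h→[1,0] k→[0,1,0]
  e1=[0,1] f→[1,0,1] g→[1,1,0] h→[1,1] k→[0,0,1]
composite: (0 0; 1 0; 0 1)

Answer: (0 0; 1 0; 0 1)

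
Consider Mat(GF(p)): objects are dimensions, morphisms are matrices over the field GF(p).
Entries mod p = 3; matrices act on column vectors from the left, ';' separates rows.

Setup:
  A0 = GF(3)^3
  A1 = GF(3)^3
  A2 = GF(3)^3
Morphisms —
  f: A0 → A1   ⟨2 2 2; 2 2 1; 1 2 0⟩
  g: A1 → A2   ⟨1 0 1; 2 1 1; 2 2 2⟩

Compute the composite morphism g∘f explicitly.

  e0=⟨1,0,0⟩ f→⟨2,2,1⟩ g→⟨0,1,1⟩
  e1=⟨0,1,0⟩ f→⟨2,2,2⟩ g→⟨1,2,0⟩
  e2=⟨0,0,1⟩ f→⟨2,1,0⟩ g→⟨2,2,0⟩
result: ⟨0 1 2; 1 2 2; 1 0 0⟩

Answer: ⟨0 1 2; 1 2 2; 1 0 0⟩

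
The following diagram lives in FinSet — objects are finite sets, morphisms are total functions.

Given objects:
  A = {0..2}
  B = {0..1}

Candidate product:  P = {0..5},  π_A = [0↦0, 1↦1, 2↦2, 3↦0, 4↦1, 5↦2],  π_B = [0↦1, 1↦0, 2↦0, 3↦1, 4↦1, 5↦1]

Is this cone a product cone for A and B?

Answer: NOT A VALID PRODUCT — duplicate pair at indices 3,0

Work:
|A|·|B| = 3·2 = 6;  |P| = 6
Check the pairing map k ↦ (π_A(k), π_B(k)):
  0 ↦ (0,1)
  1 ↦ (1,0)
  2 ↦ (2,0)
  3 ↦ (0,1)  ✗ repeats pair of k=0
  4 ↦ (1,1)
  5 ↦ (2,1)
distinct pairs in image: 5 / 6 needed
  → (0,1) hit at k=0 and k=3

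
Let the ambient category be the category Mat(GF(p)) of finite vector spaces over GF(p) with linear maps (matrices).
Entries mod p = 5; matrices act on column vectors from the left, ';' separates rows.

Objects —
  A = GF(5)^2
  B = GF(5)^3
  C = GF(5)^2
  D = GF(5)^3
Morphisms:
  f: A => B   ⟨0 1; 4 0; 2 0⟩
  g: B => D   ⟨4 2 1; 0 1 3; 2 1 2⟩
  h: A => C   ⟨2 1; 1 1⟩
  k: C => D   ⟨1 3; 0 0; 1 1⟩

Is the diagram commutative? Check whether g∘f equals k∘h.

Answer: COMMUTES

Work:
Along f;g (path 1):
  e0=(1,0) f=>(0,4,2) g=>(0,0,3)
  e1=(0,1) f=>(1,0,0) g=>(4,0,2)
  result₁ = ⟨0 4; 0 0; 3 2⟩
Along h;k (path 2):
  e0=(1,0) h=>(2,1) k=>(0,0,3)
  e1=(0,1) h=>(1,1) k=>(4,0,2)
  result₂ = ⟨0 4; 0 0; 3 2⟩
Equal? equal; square commutes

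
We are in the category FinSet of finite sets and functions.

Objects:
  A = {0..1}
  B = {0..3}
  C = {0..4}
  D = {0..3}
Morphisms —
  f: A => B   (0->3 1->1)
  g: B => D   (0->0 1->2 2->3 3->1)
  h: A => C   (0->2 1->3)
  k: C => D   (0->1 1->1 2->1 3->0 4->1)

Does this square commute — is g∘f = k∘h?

1) trace f;g:
  0 f=>3 g=>1
  1 f=>1 g=>2
  composite₁ = (0->1 1->2)
2) trace h;k:
  0 h=>2 k=>1
  1 h=>3 k=>0
  composite₂ = (0->1 1->0)
Equal? NO — does not commute

Answer: DOES NOT COMMUTE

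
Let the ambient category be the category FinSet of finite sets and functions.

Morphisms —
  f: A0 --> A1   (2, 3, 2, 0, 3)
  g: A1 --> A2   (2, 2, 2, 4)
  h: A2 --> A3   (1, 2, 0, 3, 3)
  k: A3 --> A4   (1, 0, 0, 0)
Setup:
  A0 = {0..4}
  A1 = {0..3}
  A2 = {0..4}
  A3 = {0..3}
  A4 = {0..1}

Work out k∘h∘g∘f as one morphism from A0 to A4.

Answer: (1, 0, 1, 1, 0)

Trace:
  0 f-->2 g-->2 h-->0 k-->1
  1 f-->3 g-->4 h-->3 k-->0
  2 f-->2 g-->2 h-->0 k-->1
  3 f-->0 g-->2 h-->0 k-->1
  4 f-->3 g-->4 h-->3 k-->0
result: (1, 0, 1, 1, 0)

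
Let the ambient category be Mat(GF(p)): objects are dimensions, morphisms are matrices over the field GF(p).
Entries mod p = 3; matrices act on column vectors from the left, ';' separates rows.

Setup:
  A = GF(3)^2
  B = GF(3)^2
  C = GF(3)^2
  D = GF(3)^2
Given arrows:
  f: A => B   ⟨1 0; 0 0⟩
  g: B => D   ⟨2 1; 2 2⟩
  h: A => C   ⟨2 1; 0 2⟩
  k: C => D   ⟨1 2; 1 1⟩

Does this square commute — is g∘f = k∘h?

Along f;g (path 1):
  e0=(1,0) f=>(1,0) g=>(2,2)
  e1=(0,1) f=>(0,0) g=>(0,0)
  result₁ = ⟨2 0; 2 0⟩
Along h;k (path 2):
  e0=(1,0) h=>(2,0) k=>(2,2)
  e1=(0,1) h=>(1,2) k=>(2,0)
  result₂ = ⟨2 2; 2 0⟩
Equal? NO — does not commute

Answer: DOES NOT COMMUTE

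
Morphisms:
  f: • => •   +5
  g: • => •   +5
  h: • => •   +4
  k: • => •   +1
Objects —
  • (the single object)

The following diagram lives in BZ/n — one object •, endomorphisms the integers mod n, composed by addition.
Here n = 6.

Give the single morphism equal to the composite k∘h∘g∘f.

  0 +5≡5 +5≡4 +4≡2 +1≡3  (mod 6)
composite: +3

Answer: +3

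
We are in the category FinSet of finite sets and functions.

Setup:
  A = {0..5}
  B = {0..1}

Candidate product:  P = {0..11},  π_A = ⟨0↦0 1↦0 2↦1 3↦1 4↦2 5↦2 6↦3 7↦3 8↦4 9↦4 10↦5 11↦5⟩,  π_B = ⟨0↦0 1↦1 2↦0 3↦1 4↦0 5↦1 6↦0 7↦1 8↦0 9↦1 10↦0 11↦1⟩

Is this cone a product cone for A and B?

Answer: VALID PRODUCT

Derivation:
|A|·|B| = 6·2 = 12;  |P| = 12
Check the pairing map k ↦ (π_A(k), π_B(k)):
  0 ↦ (0,0)
  1 ↦ (0,1)
  2 ↦ (1,0)
  3 ↦ (1,1)
  4 ↦ (2,0)
  5 ↦ (2,1)
  6 ↦ (3,0)
  7 ↦ (3,1)
  8 ↦ (4,0)
  9 ↦ (4,1)
  10 ↦ (5,0)
  11 ↦ (5,1)
distinct pairs in image: 12 / 12 needed
  → bijection onto A×B; projections well-typed.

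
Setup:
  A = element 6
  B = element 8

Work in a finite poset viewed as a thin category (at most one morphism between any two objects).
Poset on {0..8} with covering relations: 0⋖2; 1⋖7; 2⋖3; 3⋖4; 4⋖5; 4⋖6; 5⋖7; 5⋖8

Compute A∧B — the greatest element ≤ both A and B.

Common predecessors of 6,8: {0,2,3,4}
  0 ≤ 4
  2 ≤ 4
  3 ≤ 4
  4 ≤ 4
glb = 4

Answer: A∧B = 4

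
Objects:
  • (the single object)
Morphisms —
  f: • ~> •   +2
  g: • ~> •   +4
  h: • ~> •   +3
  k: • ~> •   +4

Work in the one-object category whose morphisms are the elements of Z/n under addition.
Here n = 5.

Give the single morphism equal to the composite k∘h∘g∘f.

  0 +2≡2 +4≡1 +3≡4 +4≡3  (mod 5)
composite: +3

Answer: +3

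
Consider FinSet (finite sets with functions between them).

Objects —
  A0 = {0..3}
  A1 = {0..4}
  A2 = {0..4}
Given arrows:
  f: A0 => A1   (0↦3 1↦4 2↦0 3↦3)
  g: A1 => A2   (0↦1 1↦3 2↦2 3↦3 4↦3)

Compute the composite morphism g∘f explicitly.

Answer: (0↦3 1↦3 2↦1 3↦3)

Trace:
  0 f=>3 g=>3
  1 f=>4 g=>3
  2 f=>0 g=>1
  3 f=>3 g=>3
composite: (0↦3 1↦3 2↦1 3↦3)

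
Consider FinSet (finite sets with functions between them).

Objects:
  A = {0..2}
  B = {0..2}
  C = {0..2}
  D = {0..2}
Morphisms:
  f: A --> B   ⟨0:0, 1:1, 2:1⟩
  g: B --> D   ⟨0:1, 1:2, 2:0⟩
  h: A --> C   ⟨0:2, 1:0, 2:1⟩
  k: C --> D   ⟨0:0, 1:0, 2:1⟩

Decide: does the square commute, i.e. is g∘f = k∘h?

1) trace f;g:
  0 f-->0 g-->1
  1 f-->1 g-->2
  2 f-->1 g-->2
  ⟦path⟧₁ = ⟨0:1, 1:2, 2:2⟩
2) trace h;k:
  0 h-->2 k-->1
  1 h-->0 k-->0
  2 h-->1 k-->0
  ⟦path⟧₂ = ⟨0:1, 1:0, 2:0⟩
Equal? differ; not commutative

Answer: DOES NOT COMMUTE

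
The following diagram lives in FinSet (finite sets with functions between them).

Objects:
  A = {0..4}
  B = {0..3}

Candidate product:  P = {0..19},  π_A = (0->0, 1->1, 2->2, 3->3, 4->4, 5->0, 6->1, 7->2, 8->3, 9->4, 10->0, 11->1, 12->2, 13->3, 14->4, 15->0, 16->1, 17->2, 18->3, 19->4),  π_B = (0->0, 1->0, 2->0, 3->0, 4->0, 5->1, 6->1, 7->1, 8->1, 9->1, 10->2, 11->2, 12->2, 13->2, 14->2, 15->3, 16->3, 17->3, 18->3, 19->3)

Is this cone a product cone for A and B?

|A|·|B| = 5·4 = 20;  |P| = 20
Check the pairing map k ↦ (π_A(k), π_B(k)):
  0 -> (0,0)
  1 -> (1,0)
  2 -> (2,0)
  3 -> (3,0)
  4 -> (4,0)
  5 -> (0,1)
  6 -> (1,1)
  7 -> (2,1)
  8 -> (3,1)
  9 -> (4,1)
  10 -> (0,2)
  11 -> (1,2)
  12 -> (2,2)
  13 -> (3,2)
  14 -> (4,2)
  15 -> (0,3)
  16 -> (1,3)
  17 -> (2,3)
  18 -> (3,3)
  19 -> (4,3)
distinct pairs in image: 20 / 20 needed
  → bijection onto A×B; projections well-typed.

Answer: VALID PRODUCT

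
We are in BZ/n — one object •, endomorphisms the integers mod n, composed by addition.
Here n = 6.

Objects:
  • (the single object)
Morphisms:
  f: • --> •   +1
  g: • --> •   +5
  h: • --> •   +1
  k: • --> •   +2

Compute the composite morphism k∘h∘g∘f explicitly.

Answer: +3

Work:
  0 +1≡1 +5≡0 +1≡1 +2≡3  (mod 6)
result: +3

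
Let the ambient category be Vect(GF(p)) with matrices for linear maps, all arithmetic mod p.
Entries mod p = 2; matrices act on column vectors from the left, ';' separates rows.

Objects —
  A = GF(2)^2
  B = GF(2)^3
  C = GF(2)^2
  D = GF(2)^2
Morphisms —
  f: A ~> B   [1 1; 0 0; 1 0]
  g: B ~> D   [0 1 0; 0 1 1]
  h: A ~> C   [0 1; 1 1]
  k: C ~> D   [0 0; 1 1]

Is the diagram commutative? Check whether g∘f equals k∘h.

Along f;g (path 1):
  e0=[1,0] f~>[1,0,1] g~>[0,1]
  e1=[0,1] f~>[1,0,0] g~>[0,0]
  result₁ = [0 0; 1 0]
Along h;k (path 2):
  e0=[1,0] h~>[0,1] k~>[0,1]
  e1=[0,1] h~>[1,1] k~>[0,0]
  result₂ = [0 0; 1 0]
Equal? same morphism ✓

Answer: COMMUTES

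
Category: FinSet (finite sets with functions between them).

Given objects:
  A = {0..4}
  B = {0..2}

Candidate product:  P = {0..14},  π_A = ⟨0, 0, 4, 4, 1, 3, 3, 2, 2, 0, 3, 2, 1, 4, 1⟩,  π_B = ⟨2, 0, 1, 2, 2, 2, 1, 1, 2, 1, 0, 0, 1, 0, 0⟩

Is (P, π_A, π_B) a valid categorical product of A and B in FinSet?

Answer: VALID PRODUCT

Derivation:
|A|·|B| = 5·3 = 15;  |P| = 15
Check the pairing map k ↦ (π_A(k), π_B(k)):
  0 -> (0,2)
  1 -> (0,0)
  2 -> (4,1)
  3 -> (4,2)
  4 -> (1,2)
  5 -> (3,2)
  6 -> (3,1)
  7 -> (2,1)
  8 -> (2,2)
  9 -> (0,1)
  10 -> (3,0)
  11 -> (2,0)
  12 -> (1,1)
  13 -> (4,0)
  14 -> (1,0)
distinct pairs in image: 15 / 15 needed
  → bijection onto A×B; projections well-typed.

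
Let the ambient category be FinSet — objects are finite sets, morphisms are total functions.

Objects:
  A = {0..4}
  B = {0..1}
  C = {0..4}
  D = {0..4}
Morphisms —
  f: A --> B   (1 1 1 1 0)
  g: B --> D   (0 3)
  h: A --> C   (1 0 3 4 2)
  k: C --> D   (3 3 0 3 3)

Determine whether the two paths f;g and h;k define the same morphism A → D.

Answer: COMMUTES

Derivation:
Along f;g (path 1):
  0 f-->1 g-->3
  1 f-->1 g-->3
  2 f-->1 g-->3
  3 f-->1 g-->3
  4 f-->0 g-->0
  composite₁ = (3 3 3 3 0)
Along h;k (path 2):
  0 h-->1 k-->3
  1 h-->0 k-->3
  2 h-->3 k-->3
  3 h-->4 k-->3
  4 h-->2 k-->0
  composite₂ = (3 3 3 3 0)
Equal? equal; square commutes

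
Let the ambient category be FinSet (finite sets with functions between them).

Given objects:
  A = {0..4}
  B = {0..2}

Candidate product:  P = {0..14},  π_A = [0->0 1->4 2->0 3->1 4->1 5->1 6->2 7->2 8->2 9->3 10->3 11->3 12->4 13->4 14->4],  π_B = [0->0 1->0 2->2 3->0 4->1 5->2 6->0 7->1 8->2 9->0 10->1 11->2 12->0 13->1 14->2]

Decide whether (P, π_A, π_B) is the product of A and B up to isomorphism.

|A|·|B| = 5·3 = 15;  |P| = 15
Check the pairing map k ↦ (π_A(k), π_B(k)):
  0 -> (0,0)
  1 -> (4,0)
  2 -> (0,2)
  3 -> (1,0)
  4 -> (1,1)
  5 -> (1,2)
  6 -> (2,0)
  7 -> (2,1)
  8 -> (2,2)
  9 -> (3,0)
  10 -> (3,1)
  11 -> (3,2)
  12 -> (4,0)  ✗ repeats pair of k=1
  13 -> (4,1)
  14 -> (4,2)
distinct pairs in image: 14 / 15 needed
  → (4,0) hit at k=1 and k=12

Answer: NOT A VALID PRODUCT — duplicate pair at indices 12,1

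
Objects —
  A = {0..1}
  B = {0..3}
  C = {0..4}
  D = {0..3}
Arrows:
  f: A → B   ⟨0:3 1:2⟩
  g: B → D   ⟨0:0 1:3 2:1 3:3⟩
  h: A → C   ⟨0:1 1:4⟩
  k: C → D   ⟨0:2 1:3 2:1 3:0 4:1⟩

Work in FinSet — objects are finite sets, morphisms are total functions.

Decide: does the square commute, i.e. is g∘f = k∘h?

Along f;g (path 1):
  0 f→3 g→3
  1 f→2 g→1
  ⟦path⟧₁ = ⟨0:3 1:1⟩
Along h;k (path 2):
  0 h→1 k→3
  1 h→4 k→1
  ⟦path⟧₂ = ⟨0:3 1:1⟩
Equal? same morphism ✓

Answer: COMMUTES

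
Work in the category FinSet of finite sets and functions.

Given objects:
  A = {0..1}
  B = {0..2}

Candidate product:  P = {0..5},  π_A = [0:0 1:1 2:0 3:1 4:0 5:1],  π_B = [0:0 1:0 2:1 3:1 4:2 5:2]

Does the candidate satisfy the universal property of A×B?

|A|·|B| = 2·3 = 6;  |P| = 6
Check the pairing map k ↦ (π_A(k), π_B(k)):
  0 : (0,0)
  1 : (1,0)
  2 : (0,1)
  3 : (1,1)
  4 : (0,2)
  5 : (1,2)
distinct pairs in image: 6 / 6 needed
  → bijection onto A×B; projections well-typed.

Answer: VALID PRODUCT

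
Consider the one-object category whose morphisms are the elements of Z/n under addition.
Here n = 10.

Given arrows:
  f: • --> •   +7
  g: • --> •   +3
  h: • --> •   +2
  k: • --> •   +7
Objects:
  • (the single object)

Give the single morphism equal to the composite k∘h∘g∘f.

Answer: +9

Derivation:
  0 +7≡7 +3≡0 +2≡2 +7≡9  (mod 10)
composite: +9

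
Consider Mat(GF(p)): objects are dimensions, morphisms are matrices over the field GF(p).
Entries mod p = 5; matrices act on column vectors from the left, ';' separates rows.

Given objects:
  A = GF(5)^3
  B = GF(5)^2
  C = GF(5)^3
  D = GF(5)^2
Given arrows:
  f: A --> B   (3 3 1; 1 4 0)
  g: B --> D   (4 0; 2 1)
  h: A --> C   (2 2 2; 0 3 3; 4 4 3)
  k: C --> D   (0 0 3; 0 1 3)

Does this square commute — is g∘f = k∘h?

Answer: COMMUTES

Derivation:
1) trace f;g:
  e0=⟨1,0,0⟩ f-->⟨3,1⟩ g-->⟨2,2⟩
  e1=⟨0,1,0⟩ f-->⟨3,4⟩ g-->⟨2,0⟩
  e2=⟨0,0,1⟩ f-->⟨1,0⟩ g-->⟨4,2⟩
  composite₁ = (2 2 4; 2 0 2)
2) trace h;k:
  e0=⟨1,0,0⟩ h-->⟨2,0,4⟩ k-->⟨2,2⟩
  e1=⟨0,1,0⟩ h-->⟨2,3,4⟩ k-->⟨2,0⟩
  e2=⟨0,0,1⟩ h-->⟨2,3,3⟩ k-->⟨4,2⟩
  composite₂ = (2 2 4; 2 0 2)
Equal? YES — commutes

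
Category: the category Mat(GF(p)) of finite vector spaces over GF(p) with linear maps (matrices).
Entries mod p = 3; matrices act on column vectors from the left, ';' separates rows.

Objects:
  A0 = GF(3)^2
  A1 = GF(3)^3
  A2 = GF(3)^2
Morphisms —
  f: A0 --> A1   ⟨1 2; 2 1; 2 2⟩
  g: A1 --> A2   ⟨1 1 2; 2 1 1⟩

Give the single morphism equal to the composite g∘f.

Answer: ⟨1 1; 0 1⟩

Trace:
  e0=⟨1,0⟩ f-->⟨1,2,2⟩ g-->⟨1,0⟩
  e1=⟨0,1⟩ f-->⟨2,1,2⟩ g-->⟨1,1⟩
result: ⟨1 1; 0 1⟩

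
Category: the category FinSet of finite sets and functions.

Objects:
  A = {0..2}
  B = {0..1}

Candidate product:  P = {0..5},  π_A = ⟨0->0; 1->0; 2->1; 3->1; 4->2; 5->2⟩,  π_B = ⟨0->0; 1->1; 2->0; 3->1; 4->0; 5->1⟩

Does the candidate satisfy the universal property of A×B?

Answer: VALID PRODUCT

Trace:
|A|·|B| = 3·2 = 6;  |P| = 6
Check the pairing map k ↦ (π_A(k), π_B(k)):
  0 -> (0,0)
  1 -> (0,1)
  2 -> (1,0)
  3 -> (1,1)
  4 -> (2,0)
  5 -> (2,1)
distinct pairs in image: 6 / 6 needed
  → bijection onto A×B; projections well-typed.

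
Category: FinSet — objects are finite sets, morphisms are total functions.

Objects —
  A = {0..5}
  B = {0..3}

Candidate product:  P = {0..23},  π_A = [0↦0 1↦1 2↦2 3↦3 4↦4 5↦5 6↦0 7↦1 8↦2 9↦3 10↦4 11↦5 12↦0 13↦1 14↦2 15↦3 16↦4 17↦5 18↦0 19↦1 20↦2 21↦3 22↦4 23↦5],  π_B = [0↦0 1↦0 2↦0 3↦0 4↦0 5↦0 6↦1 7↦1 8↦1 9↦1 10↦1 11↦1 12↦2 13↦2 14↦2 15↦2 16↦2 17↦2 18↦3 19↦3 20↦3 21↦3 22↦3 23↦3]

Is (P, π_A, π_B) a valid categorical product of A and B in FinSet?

Answer: VALID PRODUCT

Derivation:
|A|·|B| = 6·4 = 24;  |P| = 24
Check the pairing map k ↦ (π_A(k), π_B(k)):
  0 ↦ (0,0)
  1 ↦ (1,0)
  2 ↦ (2,0)
  3 ↦ (3,0)
  4 ↦ (4,0)
  5 ↦ (5,0)
  6 ↦ (0,1)
  7 ↦ (1,1)
  8 ↦ (2,1)
  9 ↦ (3,1)
  10 ↦ (4,1)
  11 ↦ (5,1)
  12 ↦ (0,2)
  13 ↦ (1,2)
  14 ↦ (2,2)
  15 ↦ (3,2)
  16 ↦ (4,2)
  17 ↦ (5,2)
  18 ↦ (0,3)
  19 ↦ (1,3)
  20 ↦ (2,3)
  21 ↦ (3,3)
  22 ↦ (4,3)
  23 ↦ (5,3)
distinct pairs in image: 24 / 24 needed
  → bijection onto A×B; projections well-typed.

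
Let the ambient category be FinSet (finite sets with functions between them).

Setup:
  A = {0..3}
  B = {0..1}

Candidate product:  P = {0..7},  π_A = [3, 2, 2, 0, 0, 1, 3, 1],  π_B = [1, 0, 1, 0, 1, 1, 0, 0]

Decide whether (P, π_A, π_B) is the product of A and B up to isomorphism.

|A|·|B| = 4·2 = 8;  |P| = 8
Check the pairing map k ↦ (π_A(k), π_B(k)):
  0 : (3,1)
  1 : (2,0)
  2 : (2,1)
  3 : (0,0)
  4 : (0,1)
  5 : (1,1)
  6 : (3,0)
  7 : (1,0)
distinct pairs in image: 8 / 8 needed
  → bijection onto A×B; projections well-typed.

Answer: VALID PRODUCT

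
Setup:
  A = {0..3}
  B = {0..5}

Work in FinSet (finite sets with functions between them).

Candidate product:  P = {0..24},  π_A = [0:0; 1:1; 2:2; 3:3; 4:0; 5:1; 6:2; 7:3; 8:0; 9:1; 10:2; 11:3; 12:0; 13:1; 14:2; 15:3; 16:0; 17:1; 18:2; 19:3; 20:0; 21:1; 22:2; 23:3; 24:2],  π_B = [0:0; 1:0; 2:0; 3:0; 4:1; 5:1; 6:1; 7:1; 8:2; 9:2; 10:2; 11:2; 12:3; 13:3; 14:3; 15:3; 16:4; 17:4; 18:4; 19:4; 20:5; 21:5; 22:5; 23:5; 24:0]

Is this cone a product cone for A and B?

|A|·|B| = 4·6 = 24;  |P| = 25
  → cardinalities differ; no bijection possible.

Answer: NOT A VALID PRODUCT — |P|=25 ≠ |A|·|B|=24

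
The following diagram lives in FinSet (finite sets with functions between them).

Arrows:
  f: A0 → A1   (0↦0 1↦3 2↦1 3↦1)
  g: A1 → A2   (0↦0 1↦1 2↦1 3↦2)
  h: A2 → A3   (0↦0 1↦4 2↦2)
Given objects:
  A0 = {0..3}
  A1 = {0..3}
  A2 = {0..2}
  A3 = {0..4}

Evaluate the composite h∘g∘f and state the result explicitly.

Answer: (0↦0 1↦2 2↦4 3↦4)

Trace:
  0 f→0 g→0 h→0
  1 f→3 g→2 h→2
  2 f→1 g→1 h→4
  3 f→1 g→1 h→4
result: (0↦0 1↦2 2↦4 3↦4)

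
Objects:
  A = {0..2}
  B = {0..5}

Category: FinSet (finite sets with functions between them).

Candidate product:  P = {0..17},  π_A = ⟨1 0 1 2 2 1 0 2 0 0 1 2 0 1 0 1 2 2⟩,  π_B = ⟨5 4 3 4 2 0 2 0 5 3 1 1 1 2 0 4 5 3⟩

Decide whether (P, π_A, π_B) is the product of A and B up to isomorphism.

|A|·|B| = 3·6 = 18;  |P| = 18
Check the pairing map k ↦ (π_A(k), π_B(k)):
  0 -> (1,5)
  1 -> (0,4)
  2 -> (1,3)
  3 -> (2,4)
  4 -> (2,2)
  5 -> (1,0)
  6 -> (0,2)
  7 -> (2,0)
  8 -> (0,5)
  9 -> (0,3)
  10 -> (1,1)
  11 -> (2,1)
  12 -> (0,1)
  13 -> (1,2)
  14 -> (0,0)
  15 -> (1,4)
  16 -> (2,5)
  17 -> (2,3)
distinct pairs in image: 18 / 18 needed
  → bijection onto A×B; projections well-typed.

Answer: VALID PRODUCT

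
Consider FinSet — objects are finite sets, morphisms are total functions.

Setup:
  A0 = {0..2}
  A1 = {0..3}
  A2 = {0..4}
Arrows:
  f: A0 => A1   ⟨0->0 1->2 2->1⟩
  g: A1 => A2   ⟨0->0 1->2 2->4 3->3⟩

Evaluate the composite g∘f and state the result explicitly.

  0 f=>0 g=>0
  1 f=>2 g=>4
  2 f=>1 g=>2
⟦path⟧: ⟨0->0 1->4 2->2⟩

Answer: ⟨0->0 1->4 2->2⟩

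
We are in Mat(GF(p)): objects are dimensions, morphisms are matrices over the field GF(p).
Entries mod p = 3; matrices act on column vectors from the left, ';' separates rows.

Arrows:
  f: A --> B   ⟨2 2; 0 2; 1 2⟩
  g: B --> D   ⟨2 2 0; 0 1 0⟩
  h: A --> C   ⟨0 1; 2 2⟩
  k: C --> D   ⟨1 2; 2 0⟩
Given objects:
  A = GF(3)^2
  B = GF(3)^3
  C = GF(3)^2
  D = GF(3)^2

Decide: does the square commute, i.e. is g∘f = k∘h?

Answer: COMMUTES

Work:
Path 1 = f;g:
  e0=⟨1,0⟩ f-->⟨2,0,1⟩ g-->⟨1,0⟩
  e1=⟨0,1⟩ f-->⟨2,2,2⟩ g-->⟨2,2⟩
  ⟦path⟧₁ = ⟨1 2; 0 2⟩
Path 2 = h;k:
  e0=⟨1,0⟩ h-->⟨0,2⟩ k-->⟨1,0⟩
  e1=⟨0,1⟩ h-->⟨1,2⟩ k-->⟨2,2⟩
  ⟦path⟧₂ = ⟨1 2; 0 2⟩
Equal? YES — commutes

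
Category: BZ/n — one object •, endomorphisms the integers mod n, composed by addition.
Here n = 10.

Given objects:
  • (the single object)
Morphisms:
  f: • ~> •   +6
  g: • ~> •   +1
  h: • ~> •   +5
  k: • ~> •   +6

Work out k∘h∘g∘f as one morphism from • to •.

Answer: +8

Derivation:
  0 +6≡6 +1≡7 +5≡2 +6≡8  (mod 10)
⟦path⟧: +8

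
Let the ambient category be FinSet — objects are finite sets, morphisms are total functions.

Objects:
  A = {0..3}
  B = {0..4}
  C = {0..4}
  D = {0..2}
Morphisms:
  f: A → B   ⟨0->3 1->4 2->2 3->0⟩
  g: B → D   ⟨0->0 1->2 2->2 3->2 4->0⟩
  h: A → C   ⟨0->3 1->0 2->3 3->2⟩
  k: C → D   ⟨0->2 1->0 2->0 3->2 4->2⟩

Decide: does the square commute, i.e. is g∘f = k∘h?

1) trace f;g:
  0 f→3 g→2
  1 f→4 g→0
  2 f→2 g→2
  3 f→0 g→0
  ⟦path⟧₁ = ⟨0->2 1->0 2->2 3->0⟩
2) trace h;k:
  0 h→3 k→2
  1 h→0 k→2
  2 h→3 k→2
  3 h→2 k→0
  ⟦path⟧₂ = ⟨0->2 1->2 2->2 3->0⟩
Equal? NO — does not commute

Answer: DOES NOT COMMUTE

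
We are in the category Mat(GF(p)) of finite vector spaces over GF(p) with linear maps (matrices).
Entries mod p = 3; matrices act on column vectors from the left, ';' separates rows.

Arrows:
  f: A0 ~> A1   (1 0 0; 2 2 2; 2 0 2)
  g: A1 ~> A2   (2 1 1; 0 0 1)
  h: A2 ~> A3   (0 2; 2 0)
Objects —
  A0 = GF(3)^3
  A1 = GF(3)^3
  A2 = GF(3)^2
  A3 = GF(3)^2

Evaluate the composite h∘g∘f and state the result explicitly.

  e0=(1,0,0) f~>(1,2,2) g~>(0,2) h~>(1,0)
  e1=(0,1,0) f~>(0,2,0) g~>(2,0) h~>(0,1)
  e2=(0,0,1) f~>(0,2,2) g~>(1,2) h~>(1,2)
result: (1 0 1; 0 1 2)

Answer: (1 0 1; 0 1 2)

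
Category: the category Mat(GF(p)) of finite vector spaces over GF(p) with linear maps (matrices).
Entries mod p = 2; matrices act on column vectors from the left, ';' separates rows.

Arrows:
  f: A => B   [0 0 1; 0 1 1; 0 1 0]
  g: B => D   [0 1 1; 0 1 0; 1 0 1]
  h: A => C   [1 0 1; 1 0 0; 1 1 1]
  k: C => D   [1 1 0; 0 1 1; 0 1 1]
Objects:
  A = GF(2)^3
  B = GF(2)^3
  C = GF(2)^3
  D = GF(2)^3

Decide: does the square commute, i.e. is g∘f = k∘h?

1) trace f;g:
  e0=(1,0,0) f=>(0,0,0) g=>(0,0,0)
  e1=(0,1,0) f=>(0,1,1) g=>(0,1,1)
  e2=(0,0,1) f=>(1,1,0) g=>(1,1,1)
  composite₁ = [0 0 1; 0 1 1; 0 1 1]
2) trace h;k:
  e0=(1,0,0) h=>(1,1,1) k=>(0,0,0)
  e1=(0,1,0) h=>(0,0,1) k=>(0,1,1)
  e2=(0,0,1) h=>(1,0,1) k=>(1,1,1)
  composite₂ = [0 0 1; 0 1 1; 0 1 1]
Equal? same morphism ✓

Answer: COMMUTES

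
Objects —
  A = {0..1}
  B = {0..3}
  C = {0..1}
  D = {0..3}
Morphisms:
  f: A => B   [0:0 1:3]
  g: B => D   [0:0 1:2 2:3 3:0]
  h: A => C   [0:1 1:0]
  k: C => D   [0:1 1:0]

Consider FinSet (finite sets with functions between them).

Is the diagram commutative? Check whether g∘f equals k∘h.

Answer: DOES NOT COMMUTE

Work:
1) trace f;g:
  0 f=>0 g=>0
  1 f=>3 g=>0
  result₁ = [0:0 1:0]
2) trace h;k:
  0 h=>1 k=>0
  1 h=>0 k=>1
  result₂ = [0:0 1:1]
Equal? NO — does not commute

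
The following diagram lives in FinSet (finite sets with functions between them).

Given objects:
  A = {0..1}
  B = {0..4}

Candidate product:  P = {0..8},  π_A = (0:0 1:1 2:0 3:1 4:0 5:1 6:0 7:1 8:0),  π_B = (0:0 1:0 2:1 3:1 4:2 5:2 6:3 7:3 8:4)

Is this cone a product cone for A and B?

Answer: NOT A VALID PRODUCT — |P|=9 ≠ |A|·|B|=10

Work:
|A|·|B| = 2·5 = 10;  |P| = 9
  → cardinalities differ; no bijection possible.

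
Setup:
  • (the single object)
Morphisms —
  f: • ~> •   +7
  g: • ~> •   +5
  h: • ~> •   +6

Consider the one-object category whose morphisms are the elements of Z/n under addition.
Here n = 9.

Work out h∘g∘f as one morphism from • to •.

  0 +7≡7 +5≡3 +6≡0  (mod 9)
composite: +0

Answer: +0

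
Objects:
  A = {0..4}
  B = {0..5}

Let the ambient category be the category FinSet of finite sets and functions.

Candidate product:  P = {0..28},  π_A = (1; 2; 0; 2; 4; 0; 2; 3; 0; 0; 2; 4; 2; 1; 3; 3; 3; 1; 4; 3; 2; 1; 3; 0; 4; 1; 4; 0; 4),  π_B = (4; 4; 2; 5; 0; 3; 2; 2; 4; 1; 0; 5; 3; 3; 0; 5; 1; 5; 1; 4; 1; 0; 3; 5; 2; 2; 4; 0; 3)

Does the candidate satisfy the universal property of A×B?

Answer: NOT A VALID PRODUCT — |P|=29 ≠ |A|·|B|=30

Trace:
|A|·|B| = 5·6 = 30;  |P| = 29
  → cardinalities differ; no bijection possible.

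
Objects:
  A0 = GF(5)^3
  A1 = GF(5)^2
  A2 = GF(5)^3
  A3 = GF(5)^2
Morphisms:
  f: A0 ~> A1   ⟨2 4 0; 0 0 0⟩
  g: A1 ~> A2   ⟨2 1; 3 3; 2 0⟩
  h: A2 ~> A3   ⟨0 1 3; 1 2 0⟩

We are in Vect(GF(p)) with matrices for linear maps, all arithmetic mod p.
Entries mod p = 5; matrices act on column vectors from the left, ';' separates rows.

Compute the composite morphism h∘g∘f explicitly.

Answer: ⟨3 1 0; 1 2 0⟩

Work:
  e0=[1,0,0] f~>[2,0] g~>[4,1,4] h~>[3,1]
  e1=[0,1,0] f~>[4,0] g~>[3,2,3] h~>[1,2]
  e2=[0,0,1] f~>[0,0] g~>[0,0,0] h~>[0,0]
result: ⟨3 1 0; 1 2 0⟩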